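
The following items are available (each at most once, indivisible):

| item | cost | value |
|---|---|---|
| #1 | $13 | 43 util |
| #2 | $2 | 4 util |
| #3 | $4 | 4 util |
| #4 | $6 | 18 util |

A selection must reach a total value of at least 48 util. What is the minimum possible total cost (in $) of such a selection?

19

Subsets with value ≥ 48, sorted by total cost:
- #1+#4: cost 19, value 61
- #1+#2+#3: cost 19, value 51
Minimum cost: 19 $.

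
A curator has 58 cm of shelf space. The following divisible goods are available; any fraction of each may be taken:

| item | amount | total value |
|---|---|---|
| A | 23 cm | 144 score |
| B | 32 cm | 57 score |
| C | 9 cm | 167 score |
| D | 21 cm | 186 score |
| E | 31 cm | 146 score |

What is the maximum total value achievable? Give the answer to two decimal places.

Take in order of value per unit:
- C (167/9 per unit): all 9 → value 167, running total 167.00
- D (186/21 per unit): all 21 → value 186, running total 353.00
- A (144/23 per unit): all 23 → value 144, running total 497.00
- E (146/31 per unit): 5 of 31 → value 5×146/31 = 23.5484, running total 520.55
Total 520.55.

520.55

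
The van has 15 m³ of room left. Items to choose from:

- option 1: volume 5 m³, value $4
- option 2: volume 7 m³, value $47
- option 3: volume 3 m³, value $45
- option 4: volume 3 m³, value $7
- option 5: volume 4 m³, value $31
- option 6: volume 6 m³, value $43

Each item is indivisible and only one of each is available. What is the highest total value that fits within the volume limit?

This is a 0/1 knapsack; check combinations near the capacity.
- option 2+option 3+option 5: volume 7+3+4=14, value 47+45+31=123
- option 3+option 5+option 6: volume 3+4+6=13, value 45+31+43=119
- option 2+option 3+option 4: volume 7+3+3=13, value 47+45+7=99
- option 1+option 2+option 3: volume 5+7+3=15, value 4+47+45=96
- option 3+option 4+option 6: volume 3+3+6=12, value 45+7+43=95
Best: $123.

$123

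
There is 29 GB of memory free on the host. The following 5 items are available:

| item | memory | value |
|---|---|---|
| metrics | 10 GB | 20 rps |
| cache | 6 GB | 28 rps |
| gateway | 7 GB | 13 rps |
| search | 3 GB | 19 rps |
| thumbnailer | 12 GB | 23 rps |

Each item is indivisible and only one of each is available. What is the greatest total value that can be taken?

83 rps

This is a 0/1 knapsack; check combinations near the capacity.
- cache+gateway+search+thumbnailer: memory 6+7+3+12=28, value 28+13+19+23=83
- metrics+cache+gateway+search: memory 10+6+7+3=26, value 20+28+13+19=80
- metrics+cache+thumbnailer: memory 10+6+12=28, value 20+28+23=71
- cache+search+thumbnailer: memory 6+3+12=21, value 28+19+23=70
Best: 83 rps.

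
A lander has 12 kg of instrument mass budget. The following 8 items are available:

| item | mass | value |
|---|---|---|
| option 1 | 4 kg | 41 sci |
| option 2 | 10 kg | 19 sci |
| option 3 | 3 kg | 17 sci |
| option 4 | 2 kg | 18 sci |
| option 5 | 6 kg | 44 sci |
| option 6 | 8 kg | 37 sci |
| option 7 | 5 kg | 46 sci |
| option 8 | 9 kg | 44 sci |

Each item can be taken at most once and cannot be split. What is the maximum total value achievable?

105 sci

Check high-value combinations within 12 kg:
- option 1+option 4+option 7: mass 4+2+5=11, value 41+18+46=105
- option 1+option 3+option 7: mass 4+3+5=12, value 41+17+46=104
- option 1+option 4+option 5: mass 4+2+6=12, value 41+18+44=103
- option 5+option 7: mass 6+5=11, value 44+46=90
- option 1+option 7: mass 4+5=9, value 41+46=87
Best: 105 sci.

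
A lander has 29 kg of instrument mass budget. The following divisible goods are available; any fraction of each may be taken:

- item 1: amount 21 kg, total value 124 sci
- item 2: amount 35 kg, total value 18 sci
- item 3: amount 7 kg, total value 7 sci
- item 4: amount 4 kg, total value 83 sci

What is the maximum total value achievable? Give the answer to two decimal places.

Take in order of value per unit:
- item 4 (83/4 per unit): all 4 → value 83, running total 83.00
- item 1 (124/21 per unit): all 21 → value 124, running total 207.00
- item 3 (7/7 per unit): 4 of 7 → value 4×7/7 = 4.0000, running total 211.00
Total 211.00.

211.00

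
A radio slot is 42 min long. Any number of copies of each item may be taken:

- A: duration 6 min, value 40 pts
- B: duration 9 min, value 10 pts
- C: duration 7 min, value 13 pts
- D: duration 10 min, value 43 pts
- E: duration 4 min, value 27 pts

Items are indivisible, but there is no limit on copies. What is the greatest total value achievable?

283 pts

Best value-per-unit is E at 27/4; filling with it alone gives 10×27 = 270.
Optimal mix: 1×A + 9×E → duration 42, value 283.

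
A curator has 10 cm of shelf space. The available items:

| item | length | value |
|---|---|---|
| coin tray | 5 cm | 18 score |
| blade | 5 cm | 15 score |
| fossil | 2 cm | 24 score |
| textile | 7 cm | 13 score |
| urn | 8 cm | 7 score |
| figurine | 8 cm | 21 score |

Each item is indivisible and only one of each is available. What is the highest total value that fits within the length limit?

45 score

Check high-value combinations within 10 cm:
- fossil+figurine: length 2+8=10, value 24+21=45
- coin tray+fossil: length 5+2=7, value 18+24=42
- blade+fossil: length 5+2=7, value 15+24=39
- fossil+textile: length 2+7=9, value 24+13=37
Best: 45 score.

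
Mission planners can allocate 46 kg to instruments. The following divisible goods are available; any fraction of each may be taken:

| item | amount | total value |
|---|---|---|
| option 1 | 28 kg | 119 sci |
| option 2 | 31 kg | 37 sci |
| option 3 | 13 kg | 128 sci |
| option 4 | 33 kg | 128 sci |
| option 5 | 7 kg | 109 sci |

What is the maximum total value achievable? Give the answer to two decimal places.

347.50

Take in order of value per unit:
- option 5 (109/7 per unit): all 7 → value 109, running total 109.00
- option 3 (128/13 per unit): all 13 → value 128, running total 237.00
- option 1 (119/28 per unit): 26 of 28 → value 26×119/28 = 110.5000, running total 347.50
Total 347.50.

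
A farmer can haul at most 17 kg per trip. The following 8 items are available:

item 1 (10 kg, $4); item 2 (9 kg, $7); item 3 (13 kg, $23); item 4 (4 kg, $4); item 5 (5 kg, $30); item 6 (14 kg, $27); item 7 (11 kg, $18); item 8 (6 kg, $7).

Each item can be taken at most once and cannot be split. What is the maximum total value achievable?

$48

This is a 0/1 knapsack; check combinations near the capacity.
- item 5+item 7: weight 5+11=16, value 30+18=48
- item 4+item 5+item 8: weight 4+5+6=15, value 4+30+7=41
- item 5+item 8: weight 5+6=11, value 30+7=37
- item 2+item 5: weight 9+5=14, value 7+30=37
Best: $48.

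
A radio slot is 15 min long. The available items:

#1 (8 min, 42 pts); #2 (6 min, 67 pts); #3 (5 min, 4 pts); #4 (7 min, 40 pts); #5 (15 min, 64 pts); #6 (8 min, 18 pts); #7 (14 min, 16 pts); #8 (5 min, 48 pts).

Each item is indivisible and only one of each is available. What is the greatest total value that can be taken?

Check high-value combinations within 15 min:
- #2+#8: duration 6+5=11, value 67+48=115
- #1+#2: duration 8+6=14, value 42+67=109
- #2+#4: duration 6+7=13, value 67+40=107
- #1+#8: duration 8+5=13, value 42+48=90
Best: 115 pts.

115 pts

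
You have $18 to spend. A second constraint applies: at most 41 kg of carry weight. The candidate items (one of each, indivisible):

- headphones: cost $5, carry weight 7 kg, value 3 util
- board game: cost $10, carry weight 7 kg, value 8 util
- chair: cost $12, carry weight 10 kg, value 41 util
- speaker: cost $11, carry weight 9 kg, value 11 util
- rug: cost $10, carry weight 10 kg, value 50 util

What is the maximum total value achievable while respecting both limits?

Feasible sets respecting both limits:
- headphones+rug: cost 15, carry weight 17, value 53
- rug: cost 10, carry weight 10, value 50
- headphones+chair: cost 17, carry weight 17, value 44
Best: 53 util.

53 util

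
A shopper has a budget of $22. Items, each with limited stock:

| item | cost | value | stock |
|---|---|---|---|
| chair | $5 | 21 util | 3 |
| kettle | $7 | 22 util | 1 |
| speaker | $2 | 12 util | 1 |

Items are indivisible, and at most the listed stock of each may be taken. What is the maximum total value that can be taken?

85 util

Best selections within cost 22 and stock limits:
- 3×chair + 1×kettle: cost 22, value 85
- 2×chair + 1×kettle + 1×speaker: cost 19, value 76
- 3×chair + 1×speaker: cost 17, value 75
Best: 85 util.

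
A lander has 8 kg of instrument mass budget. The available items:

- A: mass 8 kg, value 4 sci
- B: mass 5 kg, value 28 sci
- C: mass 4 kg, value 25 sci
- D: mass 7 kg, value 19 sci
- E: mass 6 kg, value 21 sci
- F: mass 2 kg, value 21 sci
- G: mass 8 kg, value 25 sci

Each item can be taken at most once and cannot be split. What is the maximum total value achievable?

49 sci

Check high-value combinations within 8 kg:
- B+F: mass 5+2=7, value 28+21=49
- C+F: mass 4+2=6, value 25+21=46
- E+F: mass 6+2=8, value 21+21=42
- B: mass 5, value 28
Best: 49 sci.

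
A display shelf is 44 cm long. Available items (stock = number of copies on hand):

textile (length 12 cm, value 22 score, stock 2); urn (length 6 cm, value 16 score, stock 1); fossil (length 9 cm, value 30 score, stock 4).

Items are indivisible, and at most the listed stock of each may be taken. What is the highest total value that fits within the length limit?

Best selections within length 44 and stock limits:
- 1×urn + 4×fossil: length 42, value 136
- 4×fossil: length 36, value 120
- 1×textile + 3×fossil: length 39, value 112
Best: 136 score.

136 score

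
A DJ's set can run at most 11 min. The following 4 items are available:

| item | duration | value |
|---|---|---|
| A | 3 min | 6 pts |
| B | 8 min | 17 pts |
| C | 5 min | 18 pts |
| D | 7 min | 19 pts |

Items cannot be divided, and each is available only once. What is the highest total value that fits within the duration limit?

This is a 0/1 knapsack; check combinations near the capacity.
- A+D: duration 3+7=10, value 6+19=25
- A+C: duration 3+5=8, value 6+18=24
- A+B: duration 3+8=11, value 6+17=23
- D: duration 7, value 19
- C: duration 5, value 18
Best: 25 pts.

25 pts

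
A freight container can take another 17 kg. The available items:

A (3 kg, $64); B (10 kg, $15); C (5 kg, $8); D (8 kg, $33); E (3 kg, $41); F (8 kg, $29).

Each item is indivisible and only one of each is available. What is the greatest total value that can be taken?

This is a 0/1 knapsack; check combinations near the capacity.
- A+D+E: weight 3+8+3=14, value 64+33+41=138
- A+E+F: weight 3+3+8=14, value 64+41+29=134
- A+B+E: weight 3+10+3=16, value 64+15+41=120
Best: $138.

$138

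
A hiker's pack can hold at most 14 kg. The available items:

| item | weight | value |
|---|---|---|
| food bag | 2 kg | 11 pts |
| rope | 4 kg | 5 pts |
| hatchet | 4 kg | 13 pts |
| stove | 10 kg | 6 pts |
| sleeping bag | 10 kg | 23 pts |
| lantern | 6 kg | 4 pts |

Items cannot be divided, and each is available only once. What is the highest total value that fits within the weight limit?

Check high-value combinations within 14 kg:
- hatchet+sleeping bag: weight 4+10=14, value 13+23=36
- food bag+sleeping bag: weight 2+10=12, value 11+23=34
- food bag+rope+hatchet: weight 2+4+4=10, value 11+5+13=29
- food bag+hatchet+lantern: weight 2+4+6=12, value 11+13+4=28
Best: 36 pts.

36 pts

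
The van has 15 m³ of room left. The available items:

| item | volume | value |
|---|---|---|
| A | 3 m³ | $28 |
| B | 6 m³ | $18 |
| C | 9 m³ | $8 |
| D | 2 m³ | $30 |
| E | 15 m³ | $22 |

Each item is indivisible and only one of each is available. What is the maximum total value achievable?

$76

Check high-value combinations within 15 m³:
- A+B+D: volume 3+6+2=11, value 28+18+30=76
- A+C+D: volume 3+9+2=14, value 28+8+30=66
- A+D: volume 3+2=5, value 28+30=58
- B+D: volume 6+2=8, value 18+30=48
- A+B: volume 3+6=9, value 28+18=46
Best: $76.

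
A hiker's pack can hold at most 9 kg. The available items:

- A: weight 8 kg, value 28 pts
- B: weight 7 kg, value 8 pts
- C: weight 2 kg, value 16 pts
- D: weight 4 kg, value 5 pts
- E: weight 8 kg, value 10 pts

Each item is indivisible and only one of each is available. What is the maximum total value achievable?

28 pts

This is a 0/1 knapsack; check combinations near the capacity.
- A: weight 8, value 28
- B+C: weight 7+2=9, value 8+16=24
- C+D: weight 2+4=6, value 16+5=21
- C: weight 2, value 16
Best: 28 pts.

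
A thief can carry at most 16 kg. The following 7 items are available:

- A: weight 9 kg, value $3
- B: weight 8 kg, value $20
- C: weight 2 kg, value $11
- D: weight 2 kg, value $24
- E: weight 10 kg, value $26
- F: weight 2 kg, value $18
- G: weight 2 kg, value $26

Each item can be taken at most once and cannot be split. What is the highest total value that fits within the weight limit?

$99

Check high-value combinations within 16 kg:
- B+C+D+F+G: weight 8+2+2+2+2=16, value 20+11+24+18+26=99
- D+E+F+G: weight 2+10+2+2=16, value 24+26+18+26=94
- B+D+F+G: weight 8+2+2+2=14, value 20+24+18+26=88
Best: $99.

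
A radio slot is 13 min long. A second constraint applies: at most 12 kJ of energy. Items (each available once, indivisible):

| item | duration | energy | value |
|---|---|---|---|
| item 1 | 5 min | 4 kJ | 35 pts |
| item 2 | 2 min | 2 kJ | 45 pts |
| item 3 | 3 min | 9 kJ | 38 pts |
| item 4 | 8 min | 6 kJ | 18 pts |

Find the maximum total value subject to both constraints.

83 pts

Feasible sets respecting both limits:
- item 2+item 3: duration 5, energy 11, value 83
- item 1+item 2: duration 7, energy 6, value 80
- item 2+item 4: duration 10, energy 8, value 63
Best: 83 pts.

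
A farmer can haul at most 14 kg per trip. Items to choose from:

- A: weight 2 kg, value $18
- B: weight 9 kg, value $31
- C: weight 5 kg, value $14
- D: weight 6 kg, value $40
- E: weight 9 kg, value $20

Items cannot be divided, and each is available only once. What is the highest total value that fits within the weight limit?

$72

This is a 0/1 knapsack; check combinations near the capacity.
- A+C+D: weight 2+5+6=13, value 18+14+40=72
- A+D: weight 2+6=8, value 18+40=58
- C+D: weight 5+6=11, value 14+40=54
- A+B: weight 2+9=11, value 18+31=49
- B+C: weight 9+5=14, value 31+14=45
Best: $72.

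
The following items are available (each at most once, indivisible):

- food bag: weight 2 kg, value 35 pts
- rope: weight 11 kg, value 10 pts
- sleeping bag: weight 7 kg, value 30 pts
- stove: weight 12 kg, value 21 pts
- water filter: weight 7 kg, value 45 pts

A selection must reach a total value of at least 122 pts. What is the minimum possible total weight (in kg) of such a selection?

Subsets with value ≥ 122, sorted by total weight:
- food bag+sleeping bag+stove+water filter: weight 28, value 131
- food bag+rope+sleeping bag+stove+water filter: weight 39, value 141
Minimum weight: 28 kg.

28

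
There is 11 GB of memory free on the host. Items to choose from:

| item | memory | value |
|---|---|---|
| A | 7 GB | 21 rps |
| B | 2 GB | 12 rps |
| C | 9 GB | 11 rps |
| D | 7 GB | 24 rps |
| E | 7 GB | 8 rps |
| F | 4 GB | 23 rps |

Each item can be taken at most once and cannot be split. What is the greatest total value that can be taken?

Check high-value combinations within 11 GB:
- D+F: memory 7+4=11, value 24+23=47
- A+F: memory 7+4=11, value 21+23=44
- B+D: memory 2+7=9, value 12+24=36
Best: 47 rps.

47 rps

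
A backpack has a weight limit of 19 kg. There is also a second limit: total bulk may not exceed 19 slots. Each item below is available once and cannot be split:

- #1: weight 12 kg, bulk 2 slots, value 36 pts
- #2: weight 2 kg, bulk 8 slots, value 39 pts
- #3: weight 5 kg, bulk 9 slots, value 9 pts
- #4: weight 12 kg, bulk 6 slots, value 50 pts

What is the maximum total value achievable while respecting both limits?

89 pts

Feasible sets respecting both limits:
- #2+#4: weight 14, bulk 14, value 89
- #1+#2+#3: weight 19, bulk 19, value 84
- #1+#2: weight 14, bulk 10, value 75
Best: 89 pts.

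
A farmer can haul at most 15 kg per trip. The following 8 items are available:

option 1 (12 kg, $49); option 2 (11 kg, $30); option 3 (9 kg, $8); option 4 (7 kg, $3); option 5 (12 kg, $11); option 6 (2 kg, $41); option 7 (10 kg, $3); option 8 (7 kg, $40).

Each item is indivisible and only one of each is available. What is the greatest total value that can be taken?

Check high-value combinations within 15 kg:
- option 1+option 6: weight 12+2=14, value 49+41=90
- option 6+option 8: weight 2+7=9, value 41+40=81
- option 2+option 6: weight 11+2=13, value 30+41=71
- option 5+option 6: weight 12+2=14, value 11+41=52
Best: $90.

$90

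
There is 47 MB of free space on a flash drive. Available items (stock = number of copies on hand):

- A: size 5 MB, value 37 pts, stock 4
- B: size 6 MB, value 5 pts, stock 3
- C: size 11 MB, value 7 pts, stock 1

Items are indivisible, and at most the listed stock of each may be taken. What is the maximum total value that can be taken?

Top feasible selections:
- 4×A + 2×B + 1×C: size 43, value 165
- 4×A + 3×B: size 38, value 163
Best: 165 pts.

165 pts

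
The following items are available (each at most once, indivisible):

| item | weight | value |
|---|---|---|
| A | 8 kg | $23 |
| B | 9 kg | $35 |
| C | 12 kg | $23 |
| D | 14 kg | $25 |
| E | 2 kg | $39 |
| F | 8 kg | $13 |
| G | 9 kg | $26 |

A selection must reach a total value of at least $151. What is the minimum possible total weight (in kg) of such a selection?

48

Subsets with value ≥ 151, sorted by total weight:
- A+B+C+E+F+G: weight 48, value 159
- A+B+D+E+F+G: weight 50, value 161
- A+B+C+D+E+F: weight 53, value 158
Minimum weight: 48 kg.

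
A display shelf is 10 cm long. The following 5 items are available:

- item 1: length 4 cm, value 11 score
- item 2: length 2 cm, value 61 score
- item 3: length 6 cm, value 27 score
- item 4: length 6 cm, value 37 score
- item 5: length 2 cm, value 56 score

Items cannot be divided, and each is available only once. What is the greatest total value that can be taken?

This is a 0/1 knapsack; check combinations near the capacity.
- item 2+item 4+item 5: length 2+6+2=10, value 61+37+56=154
- item 2+item 3+item 5: length 2+6+2=10, value 61+27+56=144
- item 1+item 2+item 5: length 4+2+2=8, value 11+61+56=128
- item 2+item 5: length 2+2=4, value 61+56=117
- item 2+item 4: length 2+6=8, value 61+37=98
Best: 154 score.

154 score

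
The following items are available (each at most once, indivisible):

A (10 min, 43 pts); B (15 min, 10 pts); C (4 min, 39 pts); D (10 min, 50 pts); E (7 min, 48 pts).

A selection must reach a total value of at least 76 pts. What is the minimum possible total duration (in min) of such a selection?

Subsets with value ≥ 76, sorted by total duration:
- C+E: duration 11, value 87
- C+D: duration 14, value 89
Minimum duration: 11 min.

11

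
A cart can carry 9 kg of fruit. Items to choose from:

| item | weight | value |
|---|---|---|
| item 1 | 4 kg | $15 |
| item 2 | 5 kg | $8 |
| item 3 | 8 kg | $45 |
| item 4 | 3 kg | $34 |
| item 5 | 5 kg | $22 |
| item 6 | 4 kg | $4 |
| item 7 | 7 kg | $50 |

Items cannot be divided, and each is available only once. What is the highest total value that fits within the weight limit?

Check high-value combinations within 9 kg:
- item 4+item 5: weight 3+5=8, value 34+22=56
- item 7: weight 7, value 50
- item 1+item 4: weight 4+3=7, value 15+34=49
- item 3: weight 8, value 45
- item 2+item 4: weight 5+3=8, value 8+34=42
Best: $56.

$56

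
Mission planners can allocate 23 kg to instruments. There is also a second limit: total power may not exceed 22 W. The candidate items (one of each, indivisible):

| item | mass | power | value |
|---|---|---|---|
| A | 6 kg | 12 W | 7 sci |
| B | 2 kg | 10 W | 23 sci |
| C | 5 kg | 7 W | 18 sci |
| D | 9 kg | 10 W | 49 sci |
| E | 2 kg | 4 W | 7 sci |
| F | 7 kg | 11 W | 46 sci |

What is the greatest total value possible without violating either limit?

95 sci

Feasible sets respecting both limits:
- D+F: mass 16, power 21, value 95
- C+D+E: mass 16, power 21, value 74
- B+D: mass 11, power 20, value 72
Best: 95 sci.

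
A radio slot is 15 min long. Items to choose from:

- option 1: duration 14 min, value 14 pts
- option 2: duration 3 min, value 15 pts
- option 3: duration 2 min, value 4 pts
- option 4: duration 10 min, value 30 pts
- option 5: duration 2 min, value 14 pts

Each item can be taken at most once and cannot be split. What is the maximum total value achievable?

59 pts

Check high-value combinations within 15 min:
- option 2+option 4+option 5: duration 3+10+2=15, value 15+30+14=59
- option 2+option 3+option 4: duration 3+2+10=15, value 15+4+30=49
- option 3+option 4+option 5: duration 2+10+2=14, value 4+30+14=48
- option 2+option 4: duration 3+10=13, value 15+30=45
- option 4+option 5: duration 10+2=12, value 30+14=44
Best: 59 pts.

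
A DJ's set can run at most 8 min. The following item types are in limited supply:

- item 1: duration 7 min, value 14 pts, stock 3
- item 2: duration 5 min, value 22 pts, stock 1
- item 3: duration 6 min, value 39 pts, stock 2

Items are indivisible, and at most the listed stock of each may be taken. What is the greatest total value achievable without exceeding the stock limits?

39 pts

Top feasible selections:
- 1×item 3: duration 6, value 39
- 1×item 2: duration 5, value 22
Best: 39 pts.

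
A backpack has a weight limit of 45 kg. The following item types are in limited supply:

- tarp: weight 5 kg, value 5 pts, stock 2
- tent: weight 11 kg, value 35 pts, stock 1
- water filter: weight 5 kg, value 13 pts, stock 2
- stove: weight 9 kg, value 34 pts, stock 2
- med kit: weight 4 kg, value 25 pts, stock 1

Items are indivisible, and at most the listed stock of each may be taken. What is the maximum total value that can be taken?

154 pts

Best selections within weight 45 and stock limits:
- 1×tent + 2×water filter + 2×stove + 1×med kit: weight 43, value 154
- 1×tarp + 1×tent + 1×water filter + 2×stove + 1×med kit: weight 43, value 146
- 1×tent + 1×water filter + 2×stove + 1×med kit: weight 38, value 141
- 2×tarp + 1×tent + 2×stove + 1×med kit: weight 43, value 138
Best: 154 pts.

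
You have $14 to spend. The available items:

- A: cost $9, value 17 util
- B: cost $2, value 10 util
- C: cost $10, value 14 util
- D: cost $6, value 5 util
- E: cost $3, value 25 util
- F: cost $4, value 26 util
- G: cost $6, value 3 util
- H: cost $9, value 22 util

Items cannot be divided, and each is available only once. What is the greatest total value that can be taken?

61 util

Check high-value combinations within $14:
- B+E+F: cost 2+3+4=9, value 10+25+26=61
- B+E+H: cost 2+3+9=14, value 10+25+22=57
- D+E+F: cost 6+3+4=13, value 5+25+26=56
- E+F+G: cost 3+4+6=13, value 25+26+3=54
- A+B+E: cost 9+2+3=14, value 17+10+25=52
Best: 61 util.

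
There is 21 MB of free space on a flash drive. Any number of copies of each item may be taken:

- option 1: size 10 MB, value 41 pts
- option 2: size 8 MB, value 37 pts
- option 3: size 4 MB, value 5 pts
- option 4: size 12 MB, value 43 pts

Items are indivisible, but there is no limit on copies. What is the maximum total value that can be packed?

82 pts

Best value-per-unit is option 2 at 37/8; filling with it alone gives 2×37 = 74.
Optimal mix: 2×option 1 → size 20, value 82.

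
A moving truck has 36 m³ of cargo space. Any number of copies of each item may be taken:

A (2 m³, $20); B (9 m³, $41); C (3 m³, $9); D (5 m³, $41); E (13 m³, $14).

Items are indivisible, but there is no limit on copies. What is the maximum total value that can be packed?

$360

Best value-per-unit is A at 20/2, and filling with it alone uses volume 18×2=36. No mix of the others beats 18×20 = 360.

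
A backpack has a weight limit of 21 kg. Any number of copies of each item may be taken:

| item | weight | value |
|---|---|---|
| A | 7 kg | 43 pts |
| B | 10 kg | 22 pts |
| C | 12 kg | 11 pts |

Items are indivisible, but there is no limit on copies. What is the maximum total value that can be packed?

Best value-per-unit is A at 43/7, and filling with it alone uses weight 3×7=21. No mix of the others beats 3×43 = 129.

129 pts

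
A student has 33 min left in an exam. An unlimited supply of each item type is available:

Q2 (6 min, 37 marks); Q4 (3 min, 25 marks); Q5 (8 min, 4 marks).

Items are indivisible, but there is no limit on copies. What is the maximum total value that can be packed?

Best value-per-unit is Q4 at 25/3, and filling with it alone uses time 11×3=33. No mix of the others beats 11×25 = 275.

275 marks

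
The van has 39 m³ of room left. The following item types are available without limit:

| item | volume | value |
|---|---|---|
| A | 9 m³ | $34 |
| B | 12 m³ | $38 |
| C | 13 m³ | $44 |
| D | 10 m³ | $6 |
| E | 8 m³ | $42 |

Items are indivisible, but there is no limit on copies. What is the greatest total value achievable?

$170

Best value-per-unit is E at 42/8; filling with it alone gives 4×42 = 168.
Optimal mix: 1×C + 3×E → volume 37, value 170.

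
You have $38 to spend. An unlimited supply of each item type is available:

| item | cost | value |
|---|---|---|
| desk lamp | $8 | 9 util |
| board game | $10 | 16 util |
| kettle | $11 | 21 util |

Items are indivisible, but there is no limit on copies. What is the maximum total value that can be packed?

Best value-per-unit is kettle at 21/11, and filling with it alone uses cost 3×11=33. No mix of the others beats 3×21 = 63.

63 util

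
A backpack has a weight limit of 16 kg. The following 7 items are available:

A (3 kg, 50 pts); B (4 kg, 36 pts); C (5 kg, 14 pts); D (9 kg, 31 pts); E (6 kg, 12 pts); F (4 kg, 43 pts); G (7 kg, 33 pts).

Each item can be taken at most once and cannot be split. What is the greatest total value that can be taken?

143 pts

Check high-value combinations within 16 kg:
- A+B+C+F: weight 3+4+5+4=16, value 50+36+14+43=143
- A+B+F: weight 3+4+4=11, value 50+36+43=129
- A+F+G: weight 3+4+7=14, value 50+43+33=126
- A+D+F: weight 3+9+4=16, value 50+31+43=124
- A+B+G: weight 3+4+7=14, value 50+36+33=119
Best: 143 pts.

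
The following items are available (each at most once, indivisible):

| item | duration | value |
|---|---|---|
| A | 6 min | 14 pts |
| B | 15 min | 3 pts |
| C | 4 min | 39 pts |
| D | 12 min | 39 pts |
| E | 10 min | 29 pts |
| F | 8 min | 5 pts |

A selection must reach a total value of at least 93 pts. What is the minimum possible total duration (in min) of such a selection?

26

Subsets with value ≥ 93, sorted by total duration:
- C+D+E: duration 26, value 107
- A+C+D+F: duration 30, value 97
- A+C+D+E: duration 32, value 121
Minimum duration: 26 min.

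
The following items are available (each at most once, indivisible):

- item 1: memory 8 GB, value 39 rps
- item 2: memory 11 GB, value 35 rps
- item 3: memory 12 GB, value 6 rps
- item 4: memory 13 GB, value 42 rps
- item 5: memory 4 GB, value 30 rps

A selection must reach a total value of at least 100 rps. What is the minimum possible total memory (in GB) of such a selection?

Subsets with value ≥ 100, sorted by total memory:
- item 1+item 2+item 5: memory 23, value 104
- item 1+item 4+item 5: memory 25, value 111
- item 2+item 4+item 5: memory 28, value 107
Minimum memory: 23 GB.

23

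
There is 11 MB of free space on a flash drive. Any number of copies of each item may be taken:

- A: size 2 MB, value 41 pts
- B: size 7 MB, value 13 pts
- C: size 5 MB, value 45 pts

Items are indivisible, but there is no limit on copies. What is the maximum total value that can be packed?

Best value-per-unit is A at 41/2, and filling with it alone uses size 5×2=10. No mix of the others beats 5×41 = 205.

205 pts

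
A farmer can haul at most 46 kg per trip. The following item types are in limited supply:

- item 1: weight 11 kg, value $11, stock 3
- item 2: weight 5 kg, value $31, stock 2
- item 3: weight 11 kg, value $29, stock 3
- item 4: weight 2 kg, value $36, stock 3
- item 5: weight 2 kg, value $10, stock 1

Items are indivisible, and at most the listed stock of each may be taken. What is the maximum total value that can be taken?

Best selections within weight 46 and stock limits:
- 2×item 2 + 2×item 3 + 3×item 4 + 1×item 5: weight 40, value 238
- 1×item 2 + 3×item 3 + 3×item 4 + 1×item 5: weight 46, value 236
- 2×item 2 + 2×item 3 + 3×item 4: weight 38, value 228
Best: $238.

$238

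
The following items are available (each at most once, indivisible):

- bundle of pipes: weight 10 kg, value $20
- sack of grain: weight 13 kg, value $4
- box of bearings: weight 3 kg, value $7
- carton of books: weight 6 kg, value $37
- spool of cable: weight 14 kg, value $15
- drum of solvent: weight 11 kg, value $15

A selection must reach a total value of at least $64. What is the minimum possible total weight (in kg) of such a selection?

19

Subsets with value ≥ 64, sorted by total weight:
- bundle of pipes+box of bearings+carton of books: weight 19, value 64
- bundle of pipes+carton of books+drum of solvent: weight 27, value 72
- bundle of pipes+box of bearings+carton of books+drum of solvent: weight 30, value 79
- bundle of pipes+carton of books+spool of cable: weight 30, value 72
Minimum weight: 19 kg.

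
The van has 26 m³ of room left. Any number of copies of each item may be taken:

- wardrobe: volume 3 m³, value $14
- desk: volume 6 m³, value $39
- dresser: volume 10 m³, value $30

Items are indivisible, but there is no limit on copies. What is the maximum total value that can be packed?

Best value-per-unit is desk at 39/6, and filling with it alone uses volume 4×6=24. No mix of the others beats 4×39 = 156.

$156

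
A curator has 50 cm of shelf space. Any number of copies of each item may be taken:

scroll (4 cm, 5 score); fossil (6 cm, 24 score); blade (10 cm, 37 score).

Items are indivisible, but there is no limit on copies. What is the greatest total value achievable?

Best value-per-unit is fossil at 24/6; filling with it alone gives 8×24 = 192.
Optimal mix: 5×fossil + 2×blade → length 50, value 194.

194 score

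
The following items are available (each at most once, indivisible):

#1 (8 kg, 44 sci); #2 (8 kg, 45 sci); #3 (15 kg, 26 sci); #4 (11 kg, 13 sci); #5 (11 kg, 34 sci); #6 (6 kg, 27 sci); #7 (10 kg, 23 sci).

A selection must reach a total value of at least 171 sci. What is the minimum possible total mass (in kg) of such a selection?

Subsets with value ≥ 171, sorted by total mass:
- #1+#2+#5+#6+#7: mass 43, value 173
- #1+#2+#3+#5+#6: mass 48, value 176
Minimum mass: 43 kg.

43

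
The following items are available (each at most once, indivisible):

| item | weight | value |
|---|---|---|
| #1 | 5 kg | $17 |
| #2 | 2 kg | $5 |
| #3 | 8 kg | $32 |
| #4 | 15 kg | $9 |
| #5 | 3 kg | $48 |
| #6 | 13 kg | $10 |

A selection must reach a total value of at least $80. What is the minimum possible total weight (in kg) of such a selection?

11

Subsets with value ≥ 80, sorted by total weight:
- #3+#5: weight 11, value 80
- #2+#3+#5: weight 13, value 85
- #1+#3+#5: weight 16, value 97
Minimum weight: 11 kg.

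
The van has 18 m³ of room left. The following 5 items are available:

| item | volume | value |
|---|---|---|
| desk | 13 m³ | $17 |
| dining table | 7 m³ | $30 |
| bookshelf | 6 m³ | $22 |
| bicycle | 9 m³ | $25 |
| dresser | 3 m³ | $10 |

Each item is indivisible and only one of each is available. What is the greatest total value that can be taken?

This is a 0/1 knapsack; check combinations near the capacity.
- dining table+bookshelf+dresser: volume 7+6+3=16, value 30+22+10=62
- bookshelf+bicycle+dresser: volume 6+9+3=18, value 22+25+10=57
- dining table+bicycle: volume 7+9=16, value 30+25=55
- dining table+bookshelf: volume 7+6=13, value 30+22=52
- bookshelf+bicycle: volume 6+9=15, value 22+25=47
Best: $62.

$62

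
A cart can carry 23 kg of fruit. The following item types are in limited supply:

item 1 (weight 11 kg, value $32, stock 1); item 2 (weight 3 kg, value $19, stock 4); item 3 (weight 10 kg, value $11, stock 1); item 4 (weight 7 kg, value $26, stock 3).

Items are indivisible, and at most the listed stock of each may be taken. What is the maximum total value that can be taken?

Best selections within weight 23 and stock limits:
- 3×item 2 + 2×item 4: weight 23, value 109
- 1×item 1 + 4×item 2: weight 23, value 108
- 4×item 2 + 1×item 4: weight 19, value 102
- 2×item 2 + 2×item 4: weight 20, value 90
Best: $109.

$109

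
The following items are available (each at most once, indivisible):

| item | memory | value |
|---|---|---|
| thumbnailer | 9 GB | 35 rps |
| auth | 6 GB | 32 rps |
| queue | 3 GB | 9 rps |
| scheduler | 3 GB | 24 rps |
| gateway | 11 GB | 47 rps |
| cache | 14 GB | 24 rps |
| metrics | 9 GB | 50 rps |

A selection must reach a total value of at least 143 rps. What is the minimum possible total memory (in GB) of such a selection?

29

Subsets with value ≥ 143, sorted by total memory:
- auth+scheduler+gateway+metrics: memory 29, value 153
- thumbnailer+auth+queue+scheduler+metrics: memory 30, value 150
- auth+queue+scheduler+gateway+metrics: memory 32, value 162
Minimum memory: 29 GB.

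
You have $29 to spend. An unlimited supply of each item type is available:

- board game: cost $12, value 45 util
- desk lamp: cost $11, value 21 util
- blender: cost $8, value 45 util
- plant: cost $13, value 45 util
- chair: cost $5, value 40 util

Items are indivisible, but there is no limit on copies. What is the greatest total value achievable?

Best value-per-unit is chair at 40/5; filling with it alone gives 5×40 = 200.
Optimal mix: 1×blender + 4×chair → cost 28, value 205.

205 util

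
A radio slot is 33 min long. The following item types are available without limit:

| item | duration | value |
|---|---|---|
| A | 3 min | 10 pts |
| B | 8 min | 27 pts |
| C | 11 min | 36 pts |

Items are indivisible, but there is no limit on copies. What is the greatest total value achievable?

111 pts

Best value-per-unit is B at 27/8; filling with it alone gives 4×27 = 108.
Optimal mix: 3×A + 3×B → duration 33, value 111.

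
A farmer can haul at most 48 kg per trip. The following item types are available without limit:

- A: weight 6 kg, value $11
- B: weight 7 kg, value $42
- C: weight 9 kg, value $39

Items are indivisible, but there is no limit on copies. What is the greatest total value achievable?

Best value-per-unit is B at 42/7; filling with it alone gives 6×42 = 252.
Optimal mix: 1×A + 6×B → weight 48, value 263.

$263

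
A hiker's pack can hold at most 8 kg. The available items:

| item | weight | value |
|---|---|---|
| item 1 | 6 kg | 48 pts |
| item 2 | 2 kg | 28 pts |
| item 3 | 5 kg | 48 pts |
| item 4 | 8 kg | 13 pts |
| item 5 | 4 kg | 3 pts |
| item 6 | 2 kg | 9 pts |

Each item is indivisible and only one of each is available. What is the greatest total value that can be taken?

Check high-value combinations within 8 kg:
- item 2+item 3: weight 2+5=7, value 28+48=76
- item 1+item 2: weight 6+2=8, value 48+28=76
- item 3+item 6: weight 5+2=7, value 48+9=57
Best: 76 pts.

76 pts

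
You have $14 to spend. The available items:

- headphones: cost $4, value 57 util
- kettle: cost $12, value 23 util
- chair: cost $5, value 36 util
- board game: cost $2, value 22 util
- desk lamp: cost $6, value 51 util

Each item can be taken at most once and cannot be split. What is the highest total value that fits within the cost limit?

This is a 0/1 knapsack; check combinations near the capacity.
- headphones+board game+desk lamp: cost 4+2+6=12, value 57+22+51=130
- headphones+chair+board game: cost 4+5+2=11, value 57+36+22=115
- chair+board game+desk lamp: cost 5+2+6=13, value 36+22+51=109
- headphones+desk lamp: cost 4+6=10, value 57+51=108
- headphones+chair: cost 4+5=9, value 57+36=93
Best: 130 util.

130 util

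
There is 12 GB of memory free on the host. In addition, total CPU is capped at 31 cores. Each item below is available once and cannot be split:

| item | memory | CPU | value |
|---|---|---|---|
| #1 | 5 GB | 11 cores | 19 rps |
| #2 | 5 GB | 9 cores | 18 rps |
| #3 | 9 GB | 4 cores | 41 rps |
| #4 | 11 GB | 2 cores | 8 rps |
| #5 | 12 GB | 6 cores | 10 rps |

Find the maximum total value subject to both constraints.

Feasible sets respecting both limits:
- #3: memory 9, CPU 4, value 41
- #1+#2: memory 10, CPU 20, value 37
- #1: memory 5, CPU 11, value 19
Best: 41 rps.

41 rps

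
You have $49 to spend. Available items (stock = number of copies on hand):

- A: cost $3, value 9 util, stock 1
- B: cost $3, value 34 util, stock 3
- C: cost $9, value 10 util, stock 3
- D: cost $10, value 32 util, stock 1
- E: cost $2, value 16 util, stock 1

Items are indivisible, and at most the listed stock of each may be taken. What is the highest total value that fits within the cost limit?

180 util

Best selections within cost 49 and stock limits:
- 3×B + 3×C + 1×D + 1×E: cost 48, value 180
- 1×A + 3×B + 2×C + 1×D + 1×E: cost 42, value 179
- 1×A + 3×B + 3×C + 1×D: cost 49, value 173
- 3×B + 2×C + 1×D + 1×E: cost 39, value 170
Best: 180 util.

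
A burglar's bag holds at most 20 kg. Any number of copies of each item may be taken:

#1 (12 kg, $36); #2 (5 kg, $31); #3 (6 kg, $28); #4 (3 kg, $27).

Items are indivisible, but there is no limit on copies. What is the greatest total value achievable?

Best value-per-unit is #4 at 27/3; filling with it alone gives 6×27 = 162.
Optimal mix: 1×#2 + 5×#4 → weight 20, value 166.

$166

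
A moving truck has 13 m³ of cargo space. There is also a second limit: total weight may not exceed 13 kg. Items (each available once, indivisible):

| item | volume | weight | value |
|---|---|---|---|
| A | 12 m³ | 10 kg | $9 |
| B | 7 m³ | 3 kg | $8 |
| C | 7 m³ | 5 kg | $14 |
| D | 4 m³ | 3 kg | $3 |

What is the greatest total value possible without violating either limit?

$17

Feasible sets respecting both limits:
- C+D: volume 11, weight 8, value 17
- C: volume 7, weight 5, value 14
- B+D: volume 11, weight 6, value 11
- A: volume 12, weight 10, value 9
Best: $17.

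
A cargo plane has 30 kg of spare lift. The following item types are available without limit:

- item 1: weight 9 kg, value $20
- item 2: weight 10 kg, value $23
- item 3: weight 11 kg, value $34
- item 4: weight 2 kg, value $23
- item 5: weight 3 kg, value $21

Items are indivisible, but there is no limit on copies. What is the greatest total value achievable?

Best value-per-unit is item 4 at 23/2, and filling with it alone uses weight 15×2=30. No mix of the others beats 15×23 = 345.

$345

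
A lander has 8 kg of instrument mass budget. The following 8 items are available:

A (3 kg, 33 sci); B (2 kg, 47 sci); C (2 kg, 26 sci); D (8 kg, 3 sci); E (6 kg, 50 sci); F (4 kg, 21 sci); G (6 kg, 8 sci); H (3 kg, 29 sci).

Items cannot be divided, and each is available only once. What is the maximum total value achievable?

109 sci

Check high-value combinations within 8 kg:
- A+B+H: mass 3+2+3=8, value 33+47+29=109
- A+B+C: mass 3+2+2=7, value 33+47+26=106
- B+C+H: mass 2+2+3=7, value 47+26+29=102
- B+E: mass 2+6=8, value 47+50=97
- B+C+F: mass 2+2+4=8, value 47+26+21=94
Best: 109 sci.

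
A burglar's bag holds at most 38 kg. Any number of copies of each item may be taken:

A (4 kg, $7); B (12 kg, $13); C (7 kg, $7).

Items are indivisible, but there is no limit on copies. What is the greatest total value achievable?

$63

Best value-per-unit is A at 7/4, and filling with it alone uses weight 9×4=36. No mix of the others beats 9×7 = 63.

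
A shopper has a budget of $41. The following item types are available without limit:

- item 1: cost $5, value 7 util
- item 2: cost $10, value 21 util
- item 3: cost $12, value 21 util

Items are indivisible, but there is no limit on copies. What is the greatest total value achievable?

84 util

Best value-per-unit is item 2 at 21/10, and filling with it alone uses cost 4×10=40. No mix of the others beats 4×21 = 84.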